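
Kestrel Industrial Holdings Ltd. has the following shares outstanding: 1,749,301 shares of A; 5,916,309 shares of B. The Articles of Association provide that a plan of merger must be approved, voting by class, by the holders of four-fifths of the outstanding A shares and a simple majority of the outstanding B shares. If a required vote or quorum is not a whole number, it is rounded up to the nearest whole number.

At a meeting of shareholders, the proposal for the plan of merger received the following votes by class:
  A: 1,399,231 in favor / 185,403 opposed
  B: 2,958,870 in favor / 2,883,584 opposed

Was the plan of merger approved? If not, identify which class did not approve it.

A: 4/5 of 1749301 = 1399440.80, rounded up to 1399441; 1,399,441 required, 1,399,231 in favor — not approved.
B: a majority of 5916309 is 2958155; 2,958,155 required, 2,958,870 in favor — approved.

Not approved — the A shares did not give the required vote.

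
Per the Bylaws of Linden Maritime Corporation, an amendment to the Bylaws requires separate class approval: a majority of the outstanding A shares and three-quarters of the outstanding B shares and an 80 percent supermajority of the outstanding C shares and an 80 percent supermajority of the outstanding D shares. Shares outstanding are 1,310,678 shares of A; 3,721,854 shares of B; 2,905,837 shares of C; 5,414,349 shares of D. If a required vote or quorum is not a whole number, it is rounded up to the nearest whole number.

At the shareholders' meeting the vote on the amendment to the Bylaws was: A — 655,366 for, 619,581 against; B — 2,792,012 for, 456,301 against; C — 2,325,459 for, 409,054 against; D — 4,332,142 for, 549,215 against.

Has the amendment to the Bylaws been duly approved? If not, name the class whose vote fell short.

A: a majority of 1310678 is 655340; 655,340 required, 655,366 in favor — approved.
B: 3/4 of 3721854 = 2791390.50, rounded up to 2791391; 2,791,391 required, 2,792,012 in favor — approved.
C: 4/5 of 2905837 = 2324669.60, rounded up to 2324670; 2,324,670 required, 2,325,459 in favor — approved.
D: 4/5 of 5414349 = 4331479.20, rounded up to 4331480; 4,331,480 required, 4,332,142 in favor — approved.

Approved — every class gave the required vote.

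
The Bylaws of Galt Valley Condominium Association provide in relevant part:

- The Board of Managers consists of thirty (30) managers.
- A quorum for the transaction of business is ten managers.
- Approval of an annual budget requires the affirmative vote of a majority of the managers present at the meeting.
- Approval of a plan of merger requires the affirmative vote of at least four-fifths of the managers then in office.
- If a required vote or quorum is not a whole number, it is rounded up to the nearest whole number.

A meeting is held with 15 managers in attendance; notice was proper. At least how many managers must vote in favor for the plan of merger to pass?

The plan of merger requires four-fifths of the managers then in office (30).
4/5 of 30 = 24.
(Only 15 can vote, so the plan of merger cannot pass at this meeting, but the required vote is still 24.)

24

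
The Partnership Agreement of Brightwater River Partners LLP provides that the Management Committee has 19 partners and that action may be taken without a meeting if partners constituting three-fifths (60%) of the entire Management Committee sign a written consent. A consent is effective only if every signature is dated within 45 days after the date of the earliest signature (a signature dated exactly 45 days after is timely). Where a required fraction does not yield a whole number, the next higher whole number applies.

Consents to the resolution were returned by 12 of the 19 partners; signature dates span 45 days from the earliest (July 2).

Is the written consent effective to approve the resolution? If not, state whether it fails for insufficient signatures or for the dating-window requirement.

Effective — both the signature and dating-window requirements are satisfied.

Signatures required: three-fifths (60%) of 19 — 3/5 of 19 = 11.40, rounded up to 12, so 12 needed; 12 signed. Sufficient.
Dating window: the latest signature is 45 days after the earliest; the limit is 45 days. Within the window.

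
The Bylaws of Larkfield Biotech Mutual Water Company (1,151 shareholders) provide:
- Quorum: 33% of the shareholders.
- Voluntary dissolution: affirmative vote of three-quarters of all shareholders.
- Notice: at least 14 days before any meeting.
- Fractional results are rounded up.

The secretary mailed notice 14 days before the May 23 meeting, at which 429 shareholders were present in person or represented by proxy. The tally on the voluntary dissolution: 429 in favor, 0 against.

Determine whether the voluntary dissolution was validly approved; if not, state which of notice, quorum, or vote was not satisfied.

Notice: 14 days given; 14 required. Satisfied.
Quorum: 33% of 1,151 = 379.83, rounded up to 380; 429 present. Satisfied.
Vote: requires three-fourths of all shareholders (1,151); 3/4 of 1151 = 863.25, rounded up to 864, so 864 needed; 429 in favor. Not satisfied.

Invalid — vote requirement not satisfied.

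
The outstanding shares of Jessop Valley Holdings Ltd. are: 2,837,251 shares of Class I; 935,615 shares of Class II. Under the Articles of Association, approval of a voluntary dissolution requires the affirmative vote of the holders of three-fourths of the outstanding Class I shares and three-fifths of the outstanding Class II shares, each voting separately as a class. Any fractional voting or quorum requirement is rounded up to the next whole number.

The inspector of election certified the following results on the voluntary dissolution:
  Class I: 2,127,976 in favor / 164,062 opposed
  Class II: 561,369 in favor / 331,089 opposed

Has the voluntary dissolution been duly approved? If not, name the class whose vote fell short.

Approved — every class gave the required vote.

Class I: 3/4 of 2837251 = 2127938.25, rounded up to 2127939; 2,127,939 required, 2,127,976 in favor — approved.
Class II: 3/5 of 935615 = 561369; 561,369 required, 561,369 in favor — approved.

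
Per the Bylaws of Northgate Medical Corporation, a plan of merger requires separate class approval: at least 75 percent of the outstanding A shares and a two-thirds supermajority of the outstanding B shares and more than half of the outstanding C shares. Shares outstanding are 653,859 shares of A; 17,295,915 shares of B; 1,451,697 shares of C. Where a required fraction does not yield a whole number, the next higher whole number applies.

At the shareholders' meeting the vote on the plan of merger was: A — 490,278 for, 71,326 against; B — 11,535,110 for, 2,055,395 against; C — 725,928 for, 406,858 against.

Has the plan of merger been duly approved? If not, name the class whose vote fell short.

A: 3/4 of 653859 = 490394.25, rounded up to 490395; 490,395 required, 490,278 in favor — not approved.
B: 2/3 of 17295915 = 11530610; 11,530,610 required, 11,535,110 in favor — approved.
C: a majority of 1451697 is 725849; 725,849 required, 725,928 in favor — approved.

Not approved — the A shares did not give the required vote.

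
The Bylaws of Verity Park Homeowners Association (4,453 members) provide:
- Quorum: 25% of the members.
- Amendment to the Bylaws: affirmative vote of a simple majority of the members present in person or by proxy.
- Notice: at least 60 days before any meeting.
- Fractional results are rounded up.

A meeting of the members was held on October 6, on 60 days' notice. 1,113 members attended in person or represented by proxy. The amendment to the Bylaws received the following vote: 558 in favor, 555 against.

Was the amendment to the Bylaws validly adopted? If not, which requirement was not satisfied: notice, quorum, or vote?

Invalid — quorum requirement not satisfied.

Notice: 60 days given; 60 required. Satisfied.
Quorum: 25% of 4,453 = 1,113.25, rounded up to 1,114; 1,113 present. Not satisfied.
Vote: requires a majority of those present (1,113); a majority of 1113 is 557, so 557 needed; 558 in favor. Satisfied.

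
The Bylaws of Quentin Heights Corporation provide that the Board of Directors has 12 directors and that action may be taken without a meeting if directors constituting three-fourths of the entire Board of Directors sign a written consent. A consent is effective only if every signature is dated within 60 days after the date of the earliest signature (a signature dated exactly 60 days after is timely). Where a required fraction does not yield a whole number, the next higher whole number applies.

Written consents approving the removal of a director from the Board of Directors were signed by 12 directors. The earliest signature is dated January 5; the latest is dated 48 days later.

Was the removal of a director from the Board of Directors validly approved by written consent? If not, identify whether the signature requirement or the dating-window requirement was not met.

Effective — both the signature and dating-window requirements are satisfied.

Signatures required: three-fourths of 12 — 3/4 of 12 = 9, so 9 needed; 12 signed. Sufficient.
Dating window: the latest signature is 48 days after the earliest; the limit is 60 days. Within the window.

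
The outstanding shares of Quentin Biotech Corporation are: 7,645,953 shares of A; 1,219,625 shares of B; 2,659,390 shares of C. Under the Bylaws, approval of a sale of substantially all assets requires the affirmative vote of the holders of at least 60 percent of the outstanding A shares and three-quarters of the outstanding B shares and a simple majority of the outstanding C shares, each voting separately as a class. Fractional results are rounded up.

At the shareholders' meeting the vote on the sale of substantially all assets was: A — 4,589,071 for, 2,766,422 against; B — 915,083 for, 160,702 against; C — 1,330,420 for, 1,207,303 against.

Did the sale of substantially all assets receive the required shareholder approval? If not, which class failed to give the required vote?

A: 3/5 of 7645953 = 4587571.80, rounded up to 4587572; 4,587,572 required, 4,589,071 in favor — approved.
B: 3/4 of 1219625 = 914718.75, rounded up to 914719; 914,719 required, 915,083 in favor — approved.
C: a majority of 2659390 is 1329696; 1,329,696 required, 1,330,420 in favor — approved.

Approved — every class gave the required vote.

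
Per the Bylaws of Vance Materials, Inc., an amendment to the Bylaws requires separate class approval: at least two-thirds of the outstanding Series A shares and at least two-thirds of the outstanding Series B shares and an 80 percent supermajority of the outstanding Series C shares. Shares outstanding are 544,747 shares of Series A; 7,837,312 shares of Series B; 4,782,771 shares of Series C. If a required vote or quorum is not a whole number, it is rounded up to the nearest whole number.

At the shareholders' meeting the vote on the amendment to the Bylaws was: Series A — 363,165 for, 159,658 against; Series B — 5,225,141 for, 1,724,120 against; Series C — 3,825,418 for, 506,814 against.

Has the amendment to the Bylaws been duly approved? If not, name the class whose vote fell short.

Not approved — the Series C shares did not give the required vote.

Series A: 2/3 of 544747 = 363164.67, rounded up to 363165; 363,165 required, 363,165 in favor — approved.
Series B: 2/3 of 7837312 = 5224874.67, rounded up to 5224875; 5,224,875 required, 5,225,141 in favor — approved.
Series C: 4/5 of 4782771 = 3826216.80, rounded up to 3826217; 3,826,217 required, 3,825,418 in favor — not approved.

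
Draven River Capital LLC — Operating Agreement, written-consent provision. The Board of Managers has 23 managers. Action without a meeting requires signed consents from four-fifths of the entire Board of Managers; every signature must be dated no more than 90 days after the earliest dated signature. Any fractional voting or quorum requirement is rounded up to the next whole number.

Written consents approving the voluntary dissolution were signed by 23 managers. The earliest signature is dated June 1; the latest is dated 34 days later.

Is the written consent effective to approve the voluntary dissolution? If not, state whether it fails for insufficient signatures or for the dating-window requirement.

Effective — both the signature and dating-window requirements are satisfied.

Signatures required: four-fifths of 23 — 4/5 of 23 = 18.40, rounded up to 19, so 19 needed; 23 signed. Sufficient.
Dating window: the latest signature is 34 days after the earliest; the limit is 90 days. Within the window.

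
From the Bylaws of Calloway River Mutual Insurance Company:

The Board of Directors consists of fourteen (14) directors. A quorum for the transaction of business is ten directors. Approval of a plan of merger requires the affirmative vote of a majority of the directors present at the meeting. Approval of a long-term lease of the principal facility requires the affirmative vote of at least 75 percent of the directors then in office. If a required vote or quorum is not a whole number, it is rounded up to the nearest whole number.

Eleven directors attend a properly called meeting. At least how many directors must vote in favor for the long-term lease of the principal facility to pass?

11

The long-term lease of the principal facility requires three-fourths of the directors then in office (14).
3/4 of 14 = 10.50, rounded up to 11.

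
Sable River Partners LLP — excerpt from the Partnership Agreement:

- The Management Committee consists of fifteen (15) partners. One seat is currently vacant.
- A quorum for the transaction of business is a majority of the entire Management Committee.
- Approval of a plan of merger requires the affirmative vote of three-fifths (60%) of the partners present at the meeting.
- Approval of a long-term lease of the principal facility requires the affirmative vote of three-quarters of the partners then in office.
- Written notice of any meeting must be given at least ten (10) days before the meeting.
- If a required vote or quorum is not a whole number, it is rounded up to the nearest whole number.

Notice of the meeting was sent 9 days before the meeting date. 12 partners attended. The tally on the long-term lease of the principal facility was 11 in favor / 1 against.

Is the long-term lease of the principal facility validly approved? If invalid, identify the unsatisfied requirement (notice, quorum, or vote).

Invalid — notice requirement not satisfied.

Notice: 9 days given; 10 required (9 < 10). Not satisfied.
Quorum: 12 present; quorum is 8. Satisfied.
Vote: the long-term lease of the principal facility requires three-fourths of the partners then in office (14). 3/4 of 14 = 10.50, rounded up to 11, so 11 affirmative votes are needed; 11 voted in favor. Satisfied.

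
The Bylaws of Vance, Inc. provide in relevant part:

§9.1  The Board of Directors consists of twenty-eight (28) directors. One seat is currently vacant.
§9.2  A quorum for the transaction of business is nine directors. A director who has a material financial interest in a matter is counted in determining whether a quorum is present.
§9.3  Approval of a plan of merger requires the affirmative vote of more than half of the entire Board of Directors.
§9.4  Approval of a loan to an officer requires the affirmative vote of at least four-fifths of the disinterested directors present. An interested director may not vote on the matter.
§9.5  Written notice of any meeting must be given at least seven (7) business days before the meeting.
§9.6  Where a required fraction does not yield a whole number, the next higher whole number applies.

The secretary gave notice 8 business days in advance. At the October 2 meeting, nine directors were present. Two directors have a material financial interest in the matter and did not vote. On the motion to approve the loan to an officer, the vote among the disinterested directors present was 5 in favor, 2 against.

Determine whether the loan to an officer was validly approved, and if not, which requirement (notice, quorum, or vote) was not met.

Invalid — vote requirement not satisfied.

Notice: 8 business days given; 7 required (8 ≥ 7). Satisfied.
Quorum: 9 present (interested directors count toward quorum); quorum is 9. Satisfied.
Vote: the loan to an officer requires four-fifths of the disinterested directors present (9 − 2 = 7). 4/5 of 7 = 5.60, rounded up to 6, so 6 affirmative votes are needed; 5 voted in favor. Not satisfied.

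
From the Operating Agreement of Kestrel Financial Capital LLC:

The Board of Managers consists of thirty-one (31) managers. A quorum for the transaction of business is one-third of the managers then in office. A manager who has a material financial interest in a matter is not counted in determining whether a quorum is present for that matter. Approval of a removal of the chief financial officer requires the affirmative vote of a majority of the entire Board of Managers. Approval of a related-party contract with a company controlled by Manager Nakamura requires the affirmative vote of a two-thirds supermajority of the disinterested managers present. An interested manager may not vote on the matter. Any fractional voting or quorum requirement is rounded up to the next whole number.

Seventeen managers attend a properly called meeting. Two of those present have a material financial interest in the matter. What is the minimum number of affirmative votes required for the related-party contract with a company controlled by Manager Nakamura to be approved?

The related-party contract with a company controlled by Manager Nakamura requires two-thirds of the disinterested managers present (17 − 2 = 15).
2/3 of 15 = 10.

10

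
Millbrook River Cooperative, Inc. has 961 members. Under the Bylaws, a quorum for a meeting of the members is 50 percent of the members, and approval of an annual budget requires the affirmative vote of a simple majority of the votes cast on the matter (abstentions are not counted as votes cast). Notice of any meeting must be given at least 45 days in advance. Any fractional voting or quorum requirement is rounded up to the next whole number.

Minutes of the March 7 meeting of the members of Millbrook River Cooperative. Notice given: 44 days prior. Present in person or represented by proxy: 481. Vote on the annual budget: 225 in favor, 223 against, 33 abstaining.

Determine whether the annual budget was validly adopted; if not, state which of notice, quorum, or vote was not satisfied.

Invalid — notice requirement not satisfied.

Notice: 44 days given; 45 required. Not satisfied.
Quorum: 50% of 961 = 480.50, rounded up to 481; 481 present. Satisfied.
Vote: requires a majority of the votes cast (481 − 33 abstaining = 448); a majority of 448 is 225, so 225 needed; 225 in favor. Satisfied.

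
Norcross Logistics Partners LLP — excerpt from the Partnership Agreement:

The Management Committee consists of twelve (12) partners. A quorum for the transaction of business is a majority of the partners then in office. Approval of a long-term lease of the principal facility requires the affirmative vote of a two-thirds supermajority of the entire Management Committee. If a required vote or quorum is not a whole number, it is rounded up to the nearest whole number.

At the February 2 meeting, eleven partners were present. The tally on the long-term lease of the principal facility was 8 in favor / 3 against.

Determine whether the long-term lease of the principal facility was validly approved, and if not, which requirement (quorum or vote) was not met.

Valid — all requirements satisfied.

Quorum: 11 present; quorum is 7. Satisfied.
Vote: the long-term lease of the principal facility requires two-thirds of the entire Management Committee (12). 2/3 of 12 = 8, so 8 affirmative votes are needed; 8 voted in favor. Satisfied.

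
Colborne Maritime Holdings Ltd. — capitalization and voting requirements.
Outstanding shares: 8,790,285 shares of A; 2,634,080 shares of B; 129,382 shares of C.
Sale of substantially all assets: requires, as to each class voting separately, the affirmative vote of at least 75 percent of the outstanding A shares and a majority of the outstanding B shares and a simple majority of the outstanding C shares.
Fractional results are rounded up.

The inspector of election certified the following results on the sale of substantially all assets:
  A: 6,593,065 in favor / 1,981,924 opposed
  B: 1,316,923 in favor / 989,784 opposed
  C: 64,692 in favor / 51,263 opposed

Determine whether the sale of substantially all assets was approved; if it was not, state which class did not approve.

Not approved — the B shares did not give the required vote.

A: 3/4 of 8790285 = 6592713.75, rounded up to 6592714; 6,592,714 required, 6,593,065 in favor — approved.
B: a majority of 2634080 is 1317041; 1,317,041 required, 1,316,923 in favor — not approved.
C: a majority of 129382 is 64692; 64,692 required, 64,692 in favor — approved.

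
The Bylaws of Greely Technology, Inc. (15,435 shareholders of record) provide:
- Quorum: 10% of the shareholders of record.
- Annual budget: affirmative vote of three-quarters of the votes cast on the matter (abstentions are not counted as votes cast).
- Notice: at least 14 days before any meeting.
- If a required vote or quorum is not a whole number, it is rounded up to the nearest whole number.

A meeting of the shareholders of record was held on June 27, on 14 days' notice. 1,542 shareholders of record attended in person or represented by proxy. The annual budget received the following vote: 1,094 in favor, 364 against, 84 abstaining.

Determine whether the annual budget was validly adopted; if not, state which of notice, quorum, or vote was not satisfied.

Invalid — quorum requirement not satisfied.

Notice: 14 days given; 14 required. Satisfied.
Quorum: 10% of 15,435 = 1,543.50, rounded up to 1,544; 1,542 present. Not satisfied.
Vote: requires three-fourths of the votes cast (1,542 − 84 abstaining = 1,458); 3/4 of 1458 = 1093.50, rounded up to 1094, so 1,094 needed; 1,094 in favor. Satisfied.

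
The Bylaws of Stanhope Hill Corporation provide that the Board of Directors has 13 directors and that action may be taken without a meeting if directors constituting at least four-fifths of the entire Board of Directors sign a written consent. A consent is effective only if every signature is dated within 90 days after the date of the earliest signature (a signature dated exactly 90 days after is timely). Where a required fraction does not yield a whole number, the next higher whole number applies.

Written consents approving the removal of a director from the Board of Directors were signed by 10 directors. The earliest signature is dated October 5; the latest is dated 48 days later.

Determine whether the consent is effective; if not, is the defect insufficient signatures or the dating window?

Signatures required: at least four-fifths of 13 — 4/5 of 13 = 10.40, rounded up to 11, so 11 needed; 10 signed. Insufficient.
Dating window: the latest signature is 48 days after the earliest; the limit is 90 days. Within the window.

Not effective — insufficient signatures.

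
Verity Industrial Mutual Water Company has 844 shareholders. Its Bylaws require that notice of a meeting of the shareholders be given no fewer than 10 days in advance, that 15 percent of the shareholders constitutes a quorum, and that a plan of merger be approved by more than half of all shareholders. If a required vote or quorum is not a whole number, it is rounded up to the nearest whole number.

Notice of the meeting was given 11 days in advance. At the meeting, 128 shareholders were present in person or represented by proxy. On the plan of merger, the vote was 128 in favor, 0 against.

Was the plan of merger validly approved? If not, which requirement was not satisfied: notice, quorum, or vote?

Invalid — vote requirement not satisfied.

Notice: 11 days given; 10 required. Satisfied.
Quorum: 15% of 844 = 126.60, rounded up to 127; 128 present. Satisfied.
Vote: requires a majority of all shareholders (844); a majority of 844 is 423, so 423 needed; 128 in favor. Not satisfied.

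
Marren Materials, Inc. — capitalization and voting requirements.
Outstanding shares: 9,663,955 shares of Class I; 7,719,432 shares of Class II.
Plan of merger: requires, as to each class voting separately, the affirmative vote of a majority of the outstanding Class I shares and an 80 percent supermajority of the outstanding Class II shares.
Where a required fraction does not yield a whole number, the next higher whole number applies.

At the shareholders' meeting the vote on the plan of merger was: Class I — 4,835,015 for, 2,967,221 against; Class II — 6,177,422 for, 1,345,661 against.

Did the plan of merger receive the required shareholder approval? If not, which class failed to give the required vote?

Approved — every class gave the required vote.

Class I: a majority of 9663955 is 4831978; 4,831,978 required, 4,835,015 in favor — approved.
Class II: 4/5 of 7719432 = 6175545.60, rounded up to 6175546; 6,175,546 required, 6,177,422 in favor — approved.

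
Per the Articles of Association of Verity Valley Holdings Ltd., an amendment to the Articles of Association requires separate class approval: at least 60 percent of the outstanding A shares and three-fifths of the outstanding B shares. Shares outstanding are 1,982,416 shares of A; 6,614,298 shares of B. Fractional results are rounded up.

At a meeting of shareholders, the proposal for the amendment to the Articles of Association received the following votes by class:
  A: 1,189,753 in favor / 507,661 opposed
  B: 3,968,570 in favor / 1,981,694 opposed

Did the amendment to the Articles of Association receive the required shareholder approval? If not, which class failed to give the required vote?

A: 3/5 of 1982416 = 1189449.60, rounded up to 1189450; 1,189,450 required, 1,189,753 in favor — approved.
B: 3/5 of 6614298 = 3968578.80, rounded up to 3968579; 3,968,579 required, 3,968,570 in favor — not approved.

Not approved — the B shares did not give the required vote.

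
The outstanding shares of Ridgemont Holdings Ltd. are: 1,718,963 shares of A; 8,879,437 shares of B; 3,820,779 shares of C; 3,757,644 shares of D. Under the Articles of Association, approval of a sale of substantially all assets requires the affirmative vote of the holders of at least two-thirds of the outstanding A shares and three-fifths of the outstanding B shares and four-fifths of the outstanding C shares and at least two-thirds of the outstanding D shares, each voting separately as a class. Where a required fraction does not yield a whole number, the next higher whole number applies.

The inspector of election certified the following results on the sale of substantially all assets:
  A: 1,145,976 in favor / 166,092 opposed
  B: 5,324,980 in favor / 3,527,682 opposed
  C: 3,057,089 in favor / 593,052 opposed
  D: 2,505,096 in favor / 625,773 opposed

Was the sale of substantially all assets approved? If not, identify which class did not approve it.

Not approved — the B shares did not give the required vote.

A: 2/3 of 1718963 = 1145975.33, rounded up to 1145976; 1,145,976 required, 1,145,976 in favor — approved.
B: 3/5 of 8879437 = 5327662.20, rounded up to 5327663; 5,327,663 required, 5,324,980 in favor — not approved.
C: 4/5 of 3820779 = 3056623.20, rounded up to 3056624; 3,056,624 required, 3,057,089 in favor — approved.
D: 2/3 of 3757644 = 2505096; 2,505,096 required, 2,505,096 in favor — approved.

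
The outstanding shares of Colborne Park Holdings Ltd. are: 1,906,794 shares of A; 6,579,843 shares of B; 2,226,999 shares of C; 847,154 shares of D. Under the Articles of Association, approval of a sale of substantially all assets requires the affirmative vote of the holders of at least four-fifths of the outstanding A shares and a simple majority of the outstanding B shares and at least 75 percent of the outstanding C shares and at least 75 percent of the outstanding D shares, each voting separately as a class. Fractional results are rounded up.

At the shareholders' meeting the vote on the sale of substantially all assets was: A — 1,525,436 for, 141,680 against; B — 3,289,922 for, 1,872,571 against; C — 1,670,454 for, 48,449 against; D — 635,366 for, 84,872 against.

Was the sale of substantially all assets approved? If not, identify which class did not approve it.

Approved — every class gave the required vote.

A: 4/5 of 1906794 = 1525435.20, rounded up to 1525436; 1,525,436 required, 1,525,436 in favor — approved.
B: a majority of 6579843 is 3289922; 3,289,922 required, 3,289,922 in favor — approved.
C: 3/4 of 2226999 = 1670249.25, rounded up to 1670250; 1,670,250 required, 1,670,454 in favor — approved.
D: 3/4 of 847154 = 635365.50, rounded up to 635366; 635,366 required, 635,366 in favor — approved.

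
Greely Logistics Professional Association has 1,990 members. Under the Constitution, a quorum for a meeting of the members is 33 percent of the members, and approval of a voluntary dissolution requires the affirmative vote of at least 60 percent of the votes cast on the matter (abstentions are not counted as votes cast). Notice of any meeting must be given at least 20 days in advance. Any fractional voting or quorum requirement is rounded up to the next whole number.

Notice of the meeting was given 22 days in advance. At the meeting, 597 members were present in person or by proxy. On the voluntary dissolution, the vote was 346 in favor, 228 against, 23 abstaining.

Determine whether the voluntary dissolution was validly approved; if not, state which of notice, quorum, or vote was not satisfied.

Notice: 22 days given; 20 required. Satisfied.
Quorum: 33% of 1,990 = 656.70, rounded up to 657; 597 present. Not satisfied.
Vote: requires three-fifths of the votes cast (597 − 23 abstaining = 574); 3/5 of 574 = 344.40, rounded up to 345, so 345 needed; 346 in favor. Satisfied.

Invalid — quorum requirement not satisfied.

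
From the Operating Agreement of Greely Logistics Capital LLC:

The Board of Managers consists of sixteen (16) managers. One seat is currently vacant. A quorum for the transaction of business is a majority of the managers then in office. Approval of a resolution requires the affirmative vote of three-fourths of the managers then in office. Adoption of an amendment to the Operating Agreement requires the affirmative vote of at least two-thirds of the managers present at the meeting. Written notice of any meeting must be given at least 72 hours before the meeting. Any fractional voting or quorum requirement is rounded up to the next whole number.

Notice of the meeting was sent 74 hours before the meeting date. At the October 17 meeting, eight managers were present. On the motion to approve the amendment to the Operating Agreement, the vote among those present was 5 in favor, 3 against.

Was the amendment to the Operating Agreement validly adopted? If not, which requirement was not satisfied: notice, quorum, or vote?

Invalid — vote requirement not satisfied.

Notice: 74 hours given; 72 required (74 ≥ 72). Satisfied.
Quorum: 8 present; quorum is 8. Satisfied.
Vote: the amendment to the Operating Agreement requires two-thirds of the managers present (8). 2/3 of 8 = 5.33, rounded up to 6, so 6 affirmative votes are needed; 5 voted in favor. Not satisfied.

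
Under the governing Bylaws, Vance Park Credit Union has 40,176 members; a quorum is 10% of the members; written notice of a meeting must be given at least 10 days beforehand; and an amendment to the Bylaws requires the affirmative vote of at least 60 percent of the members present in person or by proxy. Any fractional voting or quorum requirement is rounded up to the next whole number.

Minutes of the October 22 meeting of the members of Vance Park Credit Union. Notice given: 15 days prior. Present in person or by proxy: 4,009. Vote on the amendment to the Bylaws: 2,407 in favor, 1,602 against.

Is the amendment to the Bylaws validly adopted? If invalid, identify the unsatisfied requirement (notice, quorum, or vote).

Invalid — quorum requirement not satisfied.

Notice: 15 days given; 10 required. Satisfied.
Quorum: 10% of 40,176 = 4,017.60, rounded up to 4,018; 4,009 present. Not satisfied.
Vote: requires three-fifths of those present (4,009); 3/5 of 4009 = 2405.40, rounded up to 2406, so 2,406 needed; 2,407 in favor. Satisfied.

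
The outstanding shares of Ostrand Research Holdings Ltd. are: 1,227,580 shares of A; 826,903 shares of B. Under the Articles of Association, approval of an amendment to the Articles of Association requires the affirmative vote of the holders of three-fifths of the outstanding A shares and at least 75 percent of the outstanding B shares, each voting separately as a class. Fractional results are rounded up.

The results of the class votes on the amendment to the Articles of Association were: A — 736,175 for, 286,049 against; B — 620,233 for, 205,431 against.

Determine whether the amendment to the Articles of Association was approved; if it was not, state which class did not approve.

A: 3/5 of 1227580 = 736548; 736,548 required, 736,175 in favor — not approved.
B: 3/4 of 826903 = 620177.25, rounded up to 620178; 620,178 required, 620,233 in favor — approved.

Not approved — the A shares did not give the required vote.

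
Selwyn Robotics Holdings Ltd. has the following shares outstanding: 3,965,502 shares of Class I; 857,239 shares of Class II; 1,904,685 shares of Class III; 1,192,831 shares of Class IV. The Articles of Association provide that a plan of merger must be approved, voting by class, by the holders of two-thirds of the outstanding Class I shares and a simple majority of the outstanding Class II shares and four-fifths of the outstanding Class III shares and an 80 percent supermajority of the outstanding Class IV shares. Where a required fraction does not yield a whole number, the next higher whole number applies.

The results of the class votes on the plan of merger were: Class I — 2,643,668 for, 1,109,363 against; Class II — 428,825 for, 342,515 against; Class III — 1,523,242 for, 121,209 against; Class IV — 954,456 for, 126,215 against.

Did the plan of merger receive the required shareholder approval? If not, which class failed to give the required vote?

Class I: 2/3 of 3965502 = 2643668; 2,643,668 required, 2,643,668 in favor — approved.
Class II: a majority of 857239 is 428620; 428,620 required, 428,825 in favor — approved.
Class III: 4/5 of 1904685 = 1523748; 1,523,748 required, 1,523,242 in favor — not approved.
Class IV: 4/5 of 1192831 = 954264.80, rounded up to 954265; 954,265 required, 954,456 in favor — approved.

Not approved — the Class III shares did not give the required vote.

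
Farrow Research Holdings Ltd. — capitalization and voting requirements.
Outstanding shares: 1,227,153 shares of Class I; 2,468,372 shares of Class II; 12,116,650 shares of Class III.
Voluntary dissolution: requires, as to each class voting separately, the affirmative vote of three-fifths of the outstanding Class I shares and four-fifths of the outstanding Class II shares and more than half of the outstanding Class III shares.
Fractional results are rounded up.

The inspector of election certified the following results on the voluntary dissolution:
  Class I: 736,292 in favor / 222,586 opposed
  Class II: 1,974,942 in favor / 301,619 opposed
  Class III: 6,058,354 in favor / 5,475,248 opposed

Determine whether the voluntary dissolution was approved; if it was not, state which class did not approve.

Class I: 3/5 of 1227153 = 736291.80, rounded up to 736292; 736,292 required, 736,292 in favor — approved.
Class II: 4/5 of 2468372 = 1974697.60, rounded up to 1974698; 1,974,698 required, 1,974,942 in favor — approved.
Class III: a majority of 12116650 is 6058326; 6,058,326 required, 6,058,354 in favor — approved.

Approved — every class gave the required vote.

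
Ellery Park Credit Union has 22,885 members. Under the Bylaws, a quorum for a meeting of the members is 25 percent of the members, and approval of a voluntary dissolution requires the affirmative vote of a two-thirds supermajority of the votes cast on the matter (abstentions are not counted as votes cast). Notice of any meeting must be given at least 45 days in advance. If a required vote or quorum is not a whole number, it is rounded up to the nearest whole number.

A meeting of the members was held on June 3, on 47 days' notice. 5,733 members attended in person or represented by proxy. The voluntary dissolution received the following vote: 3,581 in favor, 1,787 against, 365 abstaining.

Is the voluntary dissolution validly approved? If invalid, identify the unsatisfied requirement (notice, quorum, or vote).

Valid — all requirements satisfied.

Notice: 47 days given; 45 required. Satisfied.
Quorum: 25% of 22,885 = 5,721.25, rounded up to 5,722; 5,733 present. Satisfied.
Vote: requires two-thirds of the votes cast (5,733 − 365 abstaining = 5,368); 2/3 of 5368 = 3578.67, rounded up to 3579, so 3,579 needed; 3,581 in favor. Satisfied.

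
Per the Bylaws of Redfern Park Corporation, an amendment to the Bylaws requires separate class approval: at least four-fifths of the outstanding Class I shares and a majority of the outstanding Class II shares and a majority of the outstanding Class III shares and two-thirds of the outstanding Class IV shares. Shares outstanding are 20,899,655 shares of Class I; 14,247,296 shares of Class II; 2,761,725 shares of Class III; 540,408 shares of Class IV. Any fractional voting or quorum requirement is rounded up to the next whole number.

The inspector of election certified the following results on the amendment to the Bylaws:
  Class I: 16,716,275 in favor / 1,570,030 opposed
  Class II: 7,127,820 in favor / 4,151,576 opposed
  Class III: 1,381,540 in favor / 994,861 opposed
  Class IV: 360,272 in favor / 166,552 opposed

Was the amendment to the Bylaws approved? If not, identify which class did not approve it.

Class I: 4/5 of 20899655 = 16719724; 16,719,724 required, 16,716,275 in favor — not approved.
Class II: a majority of 14247296 is 7123649; 7,123,649 required, 7,127,820 in favor — approved.
Class III: a majority of 2761725 is 1380863; 1,380,863 required, 1,381,540 in favor — approved.
Class IV: 2/3 of 540408 = 360272; 360,272 required, 360,272 in favor — approved.

Not approved — the Class I shares did not give the required vote.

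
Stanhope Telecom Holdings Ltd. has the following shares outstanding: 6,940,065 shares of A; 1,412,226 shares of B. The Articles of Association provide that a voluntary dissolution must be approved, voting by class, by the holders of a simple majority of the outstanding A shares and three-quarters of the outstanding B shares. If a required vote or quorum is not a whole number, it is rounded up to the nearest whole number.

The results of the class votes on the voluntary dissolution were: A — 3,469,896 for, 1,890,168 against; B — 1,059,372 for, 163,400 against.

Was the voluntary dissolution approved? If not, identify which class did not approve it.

Not approved — the A shares did not give the required vote.

A: a majority of 6940065 is 3470033; 3,470,033 required, 3,469,896 in favor — not approved.
B: 3/4 of 1412226 = 1059169.50, rounded up to 1059170; 1,059,170 required, 1,059,372 in favor — approved.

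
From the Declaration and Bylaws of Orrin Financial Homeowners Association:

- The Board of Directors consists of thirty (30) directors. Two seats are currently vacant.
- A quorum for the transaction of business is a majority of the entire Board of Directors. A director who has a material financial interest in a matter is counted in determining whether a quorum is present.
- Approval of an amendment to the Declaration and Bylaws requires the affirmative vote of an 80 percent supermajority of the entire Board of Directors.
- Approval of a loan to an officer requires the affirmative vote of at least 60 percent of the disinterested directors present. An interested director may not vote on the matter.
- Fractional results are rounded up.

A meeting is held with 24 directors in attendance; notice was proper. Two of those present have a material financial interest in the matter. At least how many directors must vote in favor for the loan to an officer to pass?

The loan to an officer requires three-fifths of the disinterested directors present (24 − 2 = 22).
3/5 of 22 = 13.20, rounded up to 14.

14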